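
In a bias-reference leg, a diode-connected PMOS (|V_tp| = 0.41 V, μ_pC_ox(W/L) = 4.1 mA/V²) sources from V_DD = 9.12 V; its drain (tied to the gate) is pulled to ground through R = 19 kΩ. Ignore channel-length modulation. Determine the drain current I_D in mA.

With gate tied to drain, V_SG = V_SD ≥ V_SG − |V_tp|, so the device is in saturation.
KCL at the drain: ½ k_p (V_SG − |V_tp|)² = (V_DD − V_SG)/R.
Let x = V_SG − 0.41. Then 38.9 x² + x − 8.71 = 0, giving x = 0.46 V (positive root), so V_SG = 0.87 V.
I_D = (V_DD − V_SG)/R = (9.12 − 0.87) / 19 = 0.434 mA.

I_D = 0.434 mA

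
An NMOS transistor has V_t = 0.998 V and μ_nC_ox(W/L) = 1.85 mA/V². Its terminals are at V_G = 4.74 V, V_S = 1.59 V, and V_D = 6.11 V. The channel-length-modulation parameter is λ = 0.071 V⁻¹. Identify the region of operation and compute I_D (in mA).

V_GS = V_G − V_S = 4.74 − 1.59 = 3.15 V; V_DS = V_D − V_S = 6.11 − 1.59 = 4.52 V.
V_ov = V_GS − V_t = 3.15 − 0.998 = 2.15 V.
Since V_DS = 4.52 V ≥ V_ov = 2.15 V, the device is in saturation.
I_D = ½ k_n V_ov² (1 + λ V_DS) = 0.5 × 1.85 × 2.15² × (1 + 0.071 × 4.52) = 5.66 mA.

Saturation; I_D = 5.66 mA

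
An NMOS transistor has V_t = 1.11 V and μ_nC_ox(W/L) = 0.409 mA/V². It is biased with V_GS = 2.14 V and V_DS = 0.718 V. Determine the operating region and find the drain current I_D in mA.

Triode; I_D = 0.197 mA

V_ov = V_GS − V_t = 2.14 − 1.11 = 1.03 V.
Since V_DS = 0.718 V < V_ov = 1.03 V, the device is in the triode region.
I_D = k_n [V_ov · V_DS − ½ V_DS²] = 0.409 × [1.03 × 0.718 − 0.5 × 0.718²] = 0.197 mA.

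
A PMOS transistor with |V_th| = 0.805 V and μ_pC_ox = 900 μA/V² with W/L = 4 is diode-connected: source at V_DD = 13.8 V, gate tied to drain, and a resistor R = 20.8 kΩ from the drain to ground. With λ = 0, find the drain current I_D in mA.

With gate tied to drain, V_SG = V_SD ≥ V_SG − |V_th|, so the device is in saturation.
k_p = μ_pC_ox · (W/L) = 3.6 mA/V².
KCL at the drain: ½ k_p (V_SG − |V_th|)² = (V_DD − V_SG)/R.
Let x = V_SG − 0.805. Then 37.4 x² + x − 13 = 0, giving x = 0.576 V (positive root), so V_SG = 1.38 V.
I_D = (V_DD − V_SG)/R = (13.8 − 1.38) / 20.8 = 0.597 mA.

I_D = 0.597 mA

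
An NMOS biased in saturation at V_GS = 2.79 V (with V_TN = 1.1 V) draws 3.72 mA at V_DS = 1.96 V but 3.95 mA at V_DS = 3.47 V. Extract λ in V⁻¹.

With V_GS fixed, I_D ∝ (1 + λ V_DS) in saturation, so I_D2/I_D1 = (1 + λ V_DS2)/(1 + λ V_DS1).
3.95/3.72 = 1.062 = (1 + 3.47 λ)/(1 + 1.96 λ).
Solving: λ (I_D1 V_DS2 − I_D2 V_DS1) = I_D2 − I_D1, so λ = (3.95 − 3.72) / (3.72 × 3.47 − 3.95 × 1.96) = 0.23 / 5.17 = 0.0445 V⁻¹.

λ = 0.0445 V⁻¹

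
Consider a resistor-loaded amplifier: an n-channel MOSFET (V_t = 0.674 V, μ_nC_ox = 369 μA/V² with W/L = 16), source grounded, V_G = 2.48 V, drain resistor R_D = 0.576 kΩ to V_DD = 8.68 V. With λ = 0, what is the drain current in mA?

I_D = 9.63 mA

V_GS = V_G = 2.48 V, so V_ov = 2.48 − 0.674 = 1.81 V.
k_n = μ_nC_ox · (W/L) = 5.904 mA/V².
Assume saturation: I_D = ½ k_n V_ov² = 0.5 × 5.904 × 1.81² = 9.63 mA, giving V_DS = V_DD − I_D R_D = 8.68 − 9.63 × 0.576 = 3.13 V.
V_DS = 3.13 V ≥ V_ov = 1.81 V, confirming saturation.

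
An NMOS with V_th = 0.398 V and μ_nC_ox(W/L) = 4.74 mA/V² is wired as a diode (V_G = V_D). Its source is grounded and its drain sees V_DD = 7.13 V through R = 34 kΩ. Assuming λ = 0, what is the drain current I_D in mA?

With gate tied to drain, V_GS = V_DS ≥ V_GS − V_th, so the device is in saturation.
KCL at the drain: ½ k_n (V_GS − V_th)² = (V_DD − V_GS)/R.
Let x = V_GS − 0.398. Then 80.6 x² + x − 6.732 = 0, giving x = 0.283 V (positive root), so V_GS = 0.681 V.
I_D = (V_DD − V_GS)/R = (7.13 − 0.681) / 34 = 0.19 mA.

I_D = 0.190 mA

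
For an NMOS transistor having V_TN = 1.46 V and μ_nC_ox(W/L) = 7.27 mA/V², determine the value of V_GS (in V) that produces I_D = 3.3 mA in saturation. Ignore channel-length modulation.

V_GS = 2.41 V

In saturation I_D = ½ k_n (V_GS − V_TN)², so V_GS − V_TN = √(2 I_D / k_n) = √(2 × 3.3 / 7.27) = 0.953 V.
V_GS = 1.46 + 0.953 = 2.41 V.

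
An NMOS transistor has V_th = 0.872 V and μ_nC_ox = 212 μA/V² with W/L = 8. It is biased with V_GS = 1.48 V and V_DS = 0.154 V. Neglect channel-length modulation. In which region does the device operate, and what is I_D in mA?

Triode; I_D = 0.139 mA

k_n = μ_nC_ox · (W/L) = 1.696 mA/V².
V_ov = V_GS − V_th = 1.48 − 0.872 = 0.608 V.
Since V_DS = 0.154 V < V_ov = 0.608 V, the device is in the triode region.
I_D = k_n [V_ov · V_DS − ½ V_DS²] = 1.696 × [0.608 × 0.154 − 0.5 × 0.154²] = 0.139 mA.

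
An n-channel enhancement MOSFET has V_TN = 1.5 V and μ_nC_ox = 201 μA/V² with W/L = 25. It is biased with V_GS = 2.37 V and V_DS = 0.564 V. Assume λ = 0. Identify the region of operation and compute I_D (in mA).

k_n = μ_nC_ox · (W/L) = 5.025 mA/V².
V_ov = V_GS − V_TN = 2.37 − 1.5 = 0.87 V.
Since V_DS = 0.564 V < V_ov = 0.87 V, the device is in the triode region.
I_D = k_n [V_ov · V_DS − ½ V_DS²] = 5.025 × [0.87 × 0.564 − 0.5 × 0.564²] = 1.67 mA.

Triode; I_D = 1.67 mA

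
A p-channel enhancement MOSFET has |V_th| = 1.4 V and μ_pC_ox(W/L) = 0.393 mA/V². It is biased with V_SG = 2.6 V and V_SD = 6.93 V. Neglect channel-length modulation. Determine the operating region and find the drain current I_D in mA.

Saturation; I_D = 0.283 mA

V_ov = V_SG − |V_th| = 2.6 − 1.4 = 1.2 V.
Since V_SD = 6.93 V ≥ V_ov = 1.2 V, the device is in saturation.
I_D = ½ k_p V_ov² = 0.5 × 0.393 × 1.2² = 0.283 mA.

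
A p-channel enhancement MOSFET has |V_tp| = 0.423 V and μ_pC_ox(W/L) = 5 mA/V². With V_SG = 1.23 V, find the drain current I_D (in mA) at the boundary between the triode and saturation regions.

At the boundary V_SD = V_ov = V_SG − |V_tp| = 1.23 − 0.423 = 0.807 V.
I_D = ½ k_p V_ov² = 0.5 × 5 × 0.807² = 1.63 mA.

I_D = 1.63 mA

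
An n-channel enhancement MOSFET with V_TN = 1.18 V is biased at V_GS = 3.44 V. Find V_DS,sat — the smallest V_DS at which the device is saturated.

The boundary between triode and saturation is V_DS = V_GS − V_TN = V_ov.
V_ov = 3.44 − 1.18 = 2.26 V.

V_DS,sat = 2.26 V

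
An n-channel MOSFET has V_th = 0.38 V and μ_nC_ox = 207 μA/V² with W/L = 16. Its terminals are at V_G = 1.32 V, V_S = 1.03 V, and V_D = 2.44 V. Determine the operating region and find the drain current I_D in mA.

Cutoff; I_D = 0 mA

V_GS = V_G − V_S = 1.32 − 1.03 = 0.29 V; V_DS = V_D − V_S = 2.44 − 1.03 = 1.41 V.
V_GS = 0.29 V < V_th = 0.38 V, so the transistor is in cutoff.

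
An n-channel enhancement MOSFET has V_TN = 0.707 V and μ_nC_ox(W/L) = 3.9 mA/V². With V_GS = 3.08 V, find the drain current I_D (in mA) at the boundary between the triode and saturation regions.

I_D = 11.0 mA

At the boundary V_DS = V_ov = V_GS − V_TN = 3.08 − 0.707 = 2.37 V.
I_D = ½ k_n V_ov² = 0.5 × 3.9 × 2.37² = 11 mA.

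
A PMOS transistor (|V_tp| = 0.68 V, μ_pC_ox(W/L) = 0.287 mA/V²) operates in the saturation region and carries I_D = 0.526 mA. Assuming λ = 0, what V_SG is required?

V_SG = 2.59 V

In saturation I_D = ½ k_p (V_SG − |V_tp|)², so V_SG − |V_tp| = √(2 I_D / k_p) = √(2 × 0.526 / 0.287) = 1.91 V.
V_SG = 0.68 + 1.91 = 2.59 V.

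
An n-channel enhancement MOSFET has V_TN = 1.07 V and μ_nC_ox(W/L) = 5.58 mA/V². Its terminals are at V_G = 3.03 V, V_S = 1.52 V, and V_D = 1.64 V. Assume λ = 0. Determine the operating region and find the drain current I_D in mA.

Triode; I_D = 0.254 mA

V_GS = V_G − V_S = 3.03 − 1.52 = 1.51 V; V_DS = V_D − V_S = 1.64 − 1.52 = 0.12 V.
V_ov = V_GS − V_TN = 1.51 − 1.07 = 0.44 V.
Since V_DS = 0.12 V < V_ov = 0.44 V, the device is in the triode region.
I_D = k_n [V_ov · V_DS − ½ V_DS²] = 5.58 × [0.44 × 0.12 − 0.5 × 0.12²] = 0.254 mA.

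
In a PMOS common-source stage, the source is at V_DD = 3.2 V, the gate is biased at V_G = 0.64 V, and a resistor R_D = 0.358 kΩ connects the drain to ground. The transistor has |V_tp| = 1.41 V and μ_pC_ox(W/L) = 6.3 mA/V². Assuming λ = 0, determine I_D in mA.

V_SG = V_DD − V_G = 3.2 − 0.64 = 2.56 V, so V_ov = 2.56 − 1.41 = 1.15 V.
Assume saturation: I_D = ½ k_p V_ov² = 0.5 × 6.3 × 1.15² = 4.17 mA, giving V_SD = V_DD − I_D R_D = 3.2 − 4.17 × 0.358 = 1.71 V.
V_SD = 1.71 V ≥ V_ov = 1.15 V, confirming saturation.

I_D = 4.17 mA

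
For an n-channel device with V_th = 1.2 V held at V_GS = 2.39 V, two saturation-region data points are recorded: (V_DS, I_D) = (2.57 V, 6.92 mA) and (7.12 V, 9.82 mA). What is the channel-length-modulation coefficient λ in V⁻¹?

With V_GS fixed, I_D ∝ (1 + λ V_DS) in saturation, so I_D2/I_D1 = (1 + λ V_DS2)/(1 + λ V_DS1).
9.82/6.92 = 1.419 = (1 + 7.12 λ)/(1 + 2.57 λ).
Solving: λ (I_D1 V_DS2 − I_D2 V_DS1) = I_D2 − I_D1, so λ = (9.82 − 6.92) / (6.92 × 7.12 − 9.82 × 2.57) = 2.9 / 24 = 0.121 V⁻¹.

λ = 0.121 V⁻¹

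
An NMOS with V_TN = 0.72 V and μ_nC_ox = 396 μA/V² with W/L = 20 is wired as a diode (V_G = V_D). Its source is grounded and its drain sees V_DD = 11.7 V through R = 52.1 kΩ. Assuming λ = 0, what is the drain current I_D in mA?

I_D = 0.206 mA

With gate tied to drain, V_GS = V_DS ≥ V_GS − V_TN, so the device is in saturation.
k_n = μ_nC_ox · (W/L) = 7.92 mA/V².
KCL at the drain: ½ k_n (V_GS − V_TN)² = (V_DD − V_GS)/R.
Let x = V_GS − 0.72. Then 206 x² + x − 10.98 = 0, giving x = 0.228 V (positive root), so V_GS = 0.948 V.
I_D = (V_DD − V_GS)/R = (11.7 − 0.948) / 52.1 = 0.206 mA.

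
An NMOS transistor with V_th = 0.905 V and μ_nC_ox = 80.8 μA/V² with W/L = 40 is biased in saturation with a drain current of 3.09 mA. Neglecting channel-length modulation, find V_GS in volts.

k_n = μ_nC_ox · (W/L) = 3.232 mA/V².
In saturation I_D = ½ k_n (V_GS − V_th)², so V_GS − V_th = √(2 I_D / k_n) = √(2 × 3.09 / 3.232) = 1.38 V.
V_GS = 0.905 + 1.38 = 2.29 V.

V_GS = 2.29 V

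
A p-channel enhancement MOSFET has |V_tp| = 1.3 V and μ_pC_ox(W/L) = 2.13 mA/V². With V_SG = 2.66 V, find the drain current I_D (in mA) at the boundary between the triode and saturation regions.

At the boundary V_SD = V_ov = V_SG − |V_tp| = 2.66 − 1.3 = 1.36 V.
I_D = ½ k_p V_ov² = 0.5 × 2.13 × 1.36² = 1.97 mA.

I_D = 1.97 mA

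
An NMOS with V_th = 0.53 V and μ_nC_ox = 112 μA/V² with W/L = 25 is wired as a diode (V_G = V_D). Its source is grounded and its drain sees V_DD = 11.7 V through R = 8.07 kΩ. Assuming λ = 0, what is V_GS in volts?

With gate tied to drain, V_GS = V_DS ≥ V_GS − V_th, so the device is in saturation.
k_n = μ_nC_ox · (W/L) = 2.8 mA/V².
KCL at the drain: ½ k_n (V_GS − V_th)² = (V_DD − V_GS)/R.
Let x = V_GS − 0.53. Then 11.3 x² + x − 11.17 = 0, giving x = 0.951 V (positive root), so V_GS = 1.48 V.
I_D = (V_DD − V_GS)/R = (11.7 − 1.48) / 8.07 = 1.27 mA.

V_GS = 1.48 V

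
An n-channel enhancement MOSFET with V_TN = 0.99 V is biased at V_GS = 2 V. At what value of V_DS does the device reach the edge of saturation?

The boundary between triode and saturation is V_DS = V_GS − V_TN = V_ov.
V_ov = 2 − 0.99 = 1.01 V.

V_DS,sat = 1.01 V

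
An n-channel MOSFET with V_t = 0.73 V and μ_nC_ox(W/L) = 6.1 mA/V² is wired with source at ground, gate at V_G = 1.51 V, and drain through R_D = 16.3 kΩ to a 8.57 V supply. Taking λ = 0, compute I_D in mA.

V_GS = V_G = 1.51 V, so V_ov = 1.51 − 0.73 = 0.78 V.
Assume saturation: I_D = ½ k_n V_ov² = 0.5 × 6.1 × 0.78² = 1.86 mA, giving V_DS = V_DD − I_D R_D = 8.57 − 1.86 × 16.3 = -21.7 V.
But -21.7 V < V_ov = 0.78 V, so the device is actually in triode.
In triode I_D = k_n[V_ov V_DS − ½ V_DS²] and I_D = (V_DD − V_DS)/R_D. Equating: 49.7 V_DS² − 78.56 V_DS + 8.57 = 0, giving V_DS = 0.118 V (the root below V_ov).
I_D = (8.57 − 0.118) / 16.3 = 0.519 mA.

I_D = 0.519 mA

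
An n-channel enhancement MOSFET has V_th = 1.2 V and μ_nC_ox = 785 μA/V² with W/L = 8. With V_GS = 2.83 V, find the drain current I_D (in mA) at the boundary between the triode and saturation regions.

At the boundary V_DS = V_ov = V_GS − V_th = 2.83 − 1.2 = 1.63 V.
k_n = μ_nC_ox · (W/L) = 6.28 mA/V².
I_D = ½ k_n V_ov² = 0.5 × 6.28 × 1.63² = 8.34 mA.

I_D = 8.34 mA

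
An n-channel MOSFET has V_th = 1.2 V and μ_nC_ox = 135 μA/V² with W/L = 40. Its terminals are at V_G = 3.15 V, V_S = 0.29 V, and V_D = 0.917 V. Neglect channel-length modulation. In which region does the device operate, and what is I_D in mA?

V_GS = V_G − V_S = 3.15 − 0.29 = 2.86 V; V_DS = V_D − V_S = 0.917 − 0.29 = 0.627 V.
k_n = μ_nC_ox · (W/L) = 5.4 mA/V².
V_ov = V_GS − V_th = 2.86 − 1.2 = 1.66 V.
Since V_DS = 0.627 V < V_ov = 1.66 V, the device is in the triode region.
I_D = k_n [V_ov · V_DS − ½ V_DS²] = 5.4 × [1.66 × 0.627 − 0.5 × 0.627²] = 4.56 mA.

Triode; I_D = 4.56 mA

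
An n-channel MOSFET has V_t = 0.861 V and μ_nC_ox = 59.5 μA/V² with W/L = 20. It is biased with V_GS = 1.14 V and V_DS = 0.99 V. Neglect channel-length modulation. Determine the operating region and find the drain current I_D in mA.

k_n = μ_nC_ox · (W/L) = 1.19 mA/V².
V_ov = V_GS − V_t = 1.14 − 0.861 = 0.279 V.
Since V_DS = 0.99 V ≥ V_ov = 0.279 V, the device is in saturation.
I_D = ½ k_n V_ov² = 0.5 × 1.19 × 0.279² = 0.0463 mA.

Saturation; I_D = 0.0463 mA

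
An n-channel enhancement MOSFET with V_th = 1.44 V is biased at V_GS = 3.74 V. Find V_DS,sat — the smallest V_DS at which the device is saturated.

The boundary between triode and saturation is V_DS = V_GS − V_th = V_ov.
V_ov = 3.74 − 1.44 = 2.3 V.

V_DS,sat = 2.30 V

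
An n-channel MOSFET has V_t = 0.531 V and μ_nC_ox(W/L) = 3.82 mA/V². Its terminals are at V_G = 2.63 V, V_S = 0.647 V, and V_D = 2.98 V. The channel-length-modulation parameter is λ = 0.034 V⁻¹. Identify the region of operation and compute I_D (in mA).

Saturation; I_D = 4.35 mA

V_GS = V_G − V_S = 2.63 − 0.647 = 1.98 V; V_DS = V_D − V_S = 2.98 − 0.647 = 2.33 V.
V_ov = V_GS − V_t = 1.98 − 0.531 = 1.45 V.
Since V_DS = 2.33 V ≥ V_ov = 1.45 V, the device is in saturation.
I_D = ½ k_n V_ov² (1 + λ V_DS) = 0.5 × 3.82 × 1.45² × (1 + 0.034 × 2.33) = 4.35 mA.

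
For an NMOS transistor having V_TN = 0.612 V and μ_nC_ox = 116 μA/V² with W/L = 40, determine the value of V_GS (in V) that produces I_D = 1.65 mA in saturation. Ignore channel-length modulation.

k_n = μ_nC_ox · (W/L) = 4.64 mA/V².
In saturation I_D = ½ k_n (V_GS − V_TN)², so V_GS − V_TN = √(2 I_D / k_n) = √(2 × 1.65 / 4.64) = 0.843 V.
V_GS = 0.612 + 0.843 = 1.46 V.

V_GS = 1.46 V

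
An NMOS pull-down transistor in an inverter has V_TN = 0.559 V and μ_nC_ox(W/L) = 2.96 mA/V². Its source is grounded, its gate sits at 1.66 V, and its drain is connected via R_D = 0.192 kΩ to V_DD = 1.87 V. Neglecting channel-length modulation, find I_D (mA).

V_GS = V_G = 1.66 V, so V_ov = 1.66 − 0.559 = 1.1 V.
Assume saturation: I_D = ½ k_n V_ov² = 0.5 × 2.96 × 1.1² = 1.79 mA, giving V_DS = V_DD − I_D R_D = 1.87 − 1.79 × 0.192 = 1.53 V.
V_DS = 1.53 V ≥ V_ov = 1.1 V, confirming saturation.

I_D = 1.79 mA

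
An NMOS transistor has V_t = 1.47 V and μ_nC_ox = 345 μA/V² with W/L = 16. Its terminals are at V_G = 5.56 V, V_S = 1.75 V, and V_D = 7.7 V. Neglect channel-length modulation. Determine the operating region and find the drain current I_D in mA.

Saturation; I_D = 15.1 mA

V_GS = V_G − V_S = 5.56 − 1.75 = 3.81 V; V_DS = V_D − V_S = 7.7 − 1.75 = 5.95 V.
k_n = μ_nC_ox · (W/L) = 5.52 mA/V².
V_ov = V_GS − V_t = 3.81 − 1.47 = 2.34 V.
Since V_DS = 5.95 V ≥ V_ov = 2.34 V, the device is in saturation.
I_D = ½ k_n V_ov² = 0.5 × 5.52 × 2.34² = 15.1 mA.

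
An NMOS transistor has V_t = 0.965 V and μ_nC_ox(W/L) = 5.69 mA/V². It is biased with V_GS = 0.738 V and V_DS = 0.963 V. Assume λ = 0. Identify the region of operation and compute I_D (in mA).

V_GS = 0.738 V < V_t = 0.965 V, so the transistor is in cutoff.

Cutoff; I_D = 0 mA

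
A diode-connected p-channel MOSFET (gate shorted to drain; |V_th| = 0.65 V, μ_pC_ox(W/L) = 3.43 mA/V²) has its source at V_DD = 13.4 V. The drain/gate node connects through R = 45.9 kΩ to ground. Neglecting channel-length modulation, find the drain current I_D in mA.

With gate tied to drain, V_SG = V_SD ≥ V_SG − |V_th|, so the device is in saturation.
KCL at the drain: ½ k_p (V_SG − |V_th|)² = (V_DD − V_SG)/R.
Let x = V_SG − 0.65. Then 78.7 x² + x − 12.75 = 0, giving x = 0.396 V (positive root), so V_SG = 1.05 V.
I_D = (V_DD − V_SG)/R = (13.4 − 1.05) / 45.9 = 0.269 mA.

I_D = 0.269 mA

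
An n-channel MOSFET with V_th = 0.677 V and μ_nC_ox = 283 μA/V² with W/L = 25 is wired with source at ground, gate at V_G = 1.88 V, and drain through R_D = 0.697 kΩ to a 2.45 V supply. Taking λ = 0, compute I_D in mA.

I_D = 2.92 mA

V_GS = V_G = 1.88 V, so V_ov = 1.88 − 0.677 = 1.2 V.
k_n = μ_nC_ox · (W/L) = 7.075 mA/V².
Assume saturation: I_D = ½ k_n V_ov² = 0.5 × 7.075 × 1.2² = 5.12 mA, giving V_DS = V_DD − I_D R_D = 2.45 − 5.12 × 0.697 = -1.12 V.
But -1.12 V < V_ov = 1.2 V, so the device is actually in triode.
In triode I_D = k_n[V_ov V_DS − ½ V_DS²] and I_D = (V_DD − V_DS)/R_D. Equating: 2.47 V_DS² − 6.932 V_DS + 2.45 = 0, giving V_DS = 0.415 V (the root below V_ov).
I_D = (2.45 − 0.415) / 0.697 = 2.92 mA.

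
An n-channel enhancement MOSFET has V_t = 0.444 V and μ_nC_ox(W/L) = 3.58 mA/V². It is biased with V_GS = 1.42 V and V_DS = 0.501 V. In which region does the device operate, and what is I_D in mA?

V_ov = V_GS − V_t = 1.42 − 0.444 = 0.976 V.
Since V_DS = 0.501 V < V_ov = 0.976 V, the device is in the triode region.
I_D = k_n [V_ov · V_DS − ½ V_DS²] = 3.58 × [0.976 × 0.501 − 0.5 × 0.501²] = 1.3 mA.

Triode; I_D = 1.30 mA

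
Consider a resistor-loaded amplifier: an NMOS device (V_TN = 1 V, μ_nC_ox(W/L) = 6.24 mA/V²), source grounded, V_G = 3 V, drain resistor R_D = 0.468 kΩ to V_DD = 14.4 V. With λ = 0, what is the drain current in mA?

V_GS = V_G = 3 V, so V_ov = 3 − 1 = 2 V.
Assume saturation: I_D = ½ k_n V_ov² = 0.5 × 6.24 × 2² = 12.5 mA, giving V_DS = V_DD − I_D R_D = 14.4 − 12.5 × 0.468 = 8.56 V.
V_DS = 8.56 V ≥ V_ov = 2 V, confirming saturation.

I_D = 12.5 mA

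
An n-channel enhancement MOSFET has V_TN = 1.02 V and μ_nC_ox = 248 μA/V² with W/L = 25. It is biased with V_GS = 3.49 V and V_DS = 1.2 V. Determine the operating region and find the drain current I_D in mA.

Triode; I_D = 13.9 mA

k_n = μ_nC_ox · (W/L) = 6.2 mA/V².
V_ov = V_GS − V_TN = 3.49 − 1.02 = 2.47 V.
Since V_DS = 1.2 V < V_ov = 2.47 V, the device is in the triode region.
I_D = k_n [V_ov · V_DS − ½ V_DS²] = 6.2 × [2.47 × 1.2 − 0.5 × 1.2²] = 13.9 mA.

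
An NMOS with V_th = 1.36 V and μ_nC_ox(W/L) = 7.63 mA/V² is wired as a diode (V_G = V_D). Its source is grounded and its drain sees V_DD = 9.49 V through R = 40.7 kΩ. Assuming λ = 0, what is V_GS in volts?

V_GS = 1.59 V

With gate tied to drain, V_GS = V_DS ≥ V_GS − V_th, so the device is in saturation.
KCL at the drain: ½ k_n (V_GS − V_th)² = (V_DD − V_GS)/R.
Let x = V_GS − 1.36. Then 155 x² + x − 8.13 = 0, giving x = 0.226 V (positive root), so V_GS = 1.59 V.
I_D = (V_DD − V_GS)/R = (9.49 − 1.59) / 40.7 = 0.194 mA.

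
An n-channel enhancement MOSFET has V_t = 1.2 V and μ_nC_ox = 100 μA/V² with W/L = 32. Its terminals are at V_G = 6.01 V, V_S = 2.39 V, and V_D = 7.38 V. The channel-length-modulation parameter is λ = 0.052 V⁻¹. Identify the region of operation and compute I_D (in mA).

V_GS = V_G − V_S = 6.01 − 2.39 = 3.62 V; V_DS = V_D − V_S = 7.38 − 2.39 = 4.99 V.
k_n = μ_nC_ox · (W/L) = 3.2 mA/V².
V_ov = V_GS − V_t = 3.62 − 1.2 = 2.42 V.
Since V_DS = 4.99 V ≥ V_ov = 2.42 V, the device is in saturation.
I_D = ½ k_n V_ov² (1 + λ V_DS) = 0.5 × 3.2 × 2.42² × (1 + 0.052 × 4.99) = 11.8 mA.

Saturation; I_D = 11.8 mA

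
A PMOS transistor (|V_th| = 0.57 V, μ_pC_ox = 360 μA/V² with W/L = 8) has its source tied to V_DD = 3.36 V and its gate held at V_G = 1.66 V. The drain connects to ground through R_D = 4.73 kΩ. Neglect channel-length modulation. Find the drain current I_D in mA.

I_D = 0.663 mA

V_SG = V_DD − V_G = 3.36 − 1.66 = 1.7 V, so V_ov = 1.7 − 0.57 = 1.13 V.
k_p = μ_pC_ox · (W/L) = 2.88 mA/V².
Assume saturation: I_D = ½ k_p V_ov² = 0.5 × 2.88 × 1.13² = 1.84 mA, giving V_SD = V_DD − I_D R_D = 3.36 − 1.84 × 4.73 = -5.34 V.
But -5.34 V < V_ov = 1.13 V, so the device is actually in triode.
In triode I_D = k_p[V_ov V_SD − ½ V_SD²] and I_D = (V_DD − V_SD)/R_D. Equating: 6.81 V_SD² − 16.39 V_SD + 3.36 = 0, giving V_SD = 0.226 V (the root below V_ov).
I_D = (3.36 − 0.226) / 4.73 = 0.663 mA.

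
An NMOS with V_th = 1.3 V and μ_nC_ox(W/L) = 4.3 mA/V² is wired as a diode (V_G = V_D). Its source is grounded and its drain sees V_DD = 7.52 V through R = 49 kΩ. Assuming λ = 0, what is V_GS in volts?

With gate tied to drain, V_GS = V_DS ≥ V_GS − V_th, so the device is in saturation.
KCL at the drain: ½ k_n (V_GS − V_th)² = (V_DD − V_GS)/R.
Let x = V_GS − 1.3. Then 105 x² + x − 6.22 = 0, giving x = 0.238 V (positive root), so V_GS = 1.54 V.
I_D = (V_DD − V_GS)/R = (7.52 − 1.54) / 49 = 0.122 mA.

V_GS = 1.54 V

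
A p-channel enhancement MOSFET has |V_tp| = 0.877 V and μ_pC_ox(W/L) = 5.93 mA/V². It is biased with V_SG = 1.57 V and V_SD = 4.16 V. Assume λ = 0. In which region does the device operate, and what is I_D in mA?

V_ov = V_SG − |V_tp| = 1.57 − 0.877 = 0.693 V.
Since V_SD = 4.16 V ≥ V_ov = 0.693 V, the device is in saturation.
I_D = ½ k_p V_ov² = 0.5 × 5.93 × 0.693² = 1.42 mA.

Saturation; I_D = 1.42 mA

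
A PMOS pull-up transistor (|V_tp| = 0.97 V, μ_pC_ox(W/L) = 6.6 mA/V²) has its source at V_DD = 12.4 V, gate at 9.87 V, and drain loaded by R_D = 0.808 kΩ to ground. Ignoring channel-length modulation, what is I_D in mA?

I_D = 8.03 mA

V_SG = V_DD − V_G = 12.4 − 9.87 = 2.53 V, so V_ov = 2.53 − 0.97 = 1.56 V.
Assume saturation: I_D = ½ k_p V_ov² = 0.5 × 6.6 × 1.56² = 8.03 mA, giving V_SD = V_DD − I_D R_D = 12.4 − 8.03 × 0.808 = 5.91 V.
V_SD = 5.91 V ≥ V_ov = 1.56 V, confirming saturation.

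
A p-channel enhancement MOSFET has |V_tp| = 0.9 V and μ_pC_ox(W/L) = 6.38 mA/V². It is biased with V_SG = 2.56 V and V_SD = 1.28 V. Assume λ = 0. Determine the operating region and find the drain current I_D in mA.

V_ov = V_SG − |V_tp| = 2.56 − 0.9 = 1.66 V.
Since V_SD = 1.28 V < V_ov = 1.66 V, the device is in the triode region.
I_D = k_p [V_ov · V_SD − ½ V_SD²] = 6.38 × [1.66 × 1.28 − 0.5 × 1.28²] = 8.33 mA.

Triode; I_D = 8.33 mA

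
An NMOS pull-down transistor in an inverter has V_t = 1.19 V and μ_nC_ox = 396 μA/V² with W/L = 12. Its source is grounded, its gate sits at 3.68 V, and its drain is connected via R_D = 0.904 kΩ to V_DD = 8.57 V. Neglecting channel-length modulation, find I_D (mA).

V_GS = V_G = 3.68 V, so V_ov = 3.68 − 1.19 = 2.49 V.
k_n = μ_nC_ox · (W/L) = 4.752 mA/V².
Assume saturation: I_D = ½ k_n V_ov² = 0.5 × 4.752 × 2.49² = 14.7 mA, giving V_DS = V_DD − I_D R_D = 8.57 − 14.7 × 0.904 = -4.75 V.
But -4.75 V < V_ov = 2.49 V, so the device is actually in triode.
In triode I_D = k_n[V_ov V_DS − ½ V_DS²] and I_D = (V_DD − V_DS)/R_D. Equating: 2.15 V_DS² − 11.7 V_DS + 8.57 = 0, giving V_DS = 0.872 V (the root below V_ov).
I_D = (8.57 − 0.872) / 0.904 = 8.51 mA.

I_D = 8.51 mA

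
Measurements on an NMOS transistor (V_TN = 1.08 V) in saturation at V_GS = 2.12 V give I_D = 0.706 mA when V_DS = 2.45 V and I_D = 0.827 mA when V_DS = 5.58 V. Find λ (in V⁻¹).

λ = 0.0632 V⁻¹

With V_GS fixed, I_D ∝ (1 + λ V_DS) in saturation, so I_D2/I_D1 = (1 + λ V_DS2)/(1 + λ V_DS1).
0.827/0.706 = 1.171 = (1 + 5.58 λ)/(1 + 2.45 λ).
Solving: λ (I_D1 V_DS2 − I_D2 V_DS1) = I_D2 − I_D1, so λ = (0.827 − 0.706) / (0.706 × 5.58 − 0.827 × 2.45) = 0.121 / 1.91 = 0.0632 V⁻¹.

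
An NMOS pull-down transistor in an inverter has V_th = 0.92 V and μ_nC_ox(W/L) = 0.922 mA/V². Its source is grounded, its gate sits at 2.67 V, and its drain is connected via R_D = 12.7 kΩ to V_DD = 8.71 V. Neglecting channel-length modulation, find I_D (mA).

V_GS = V_G = 2.67 V, so V_ov = 2.67 − 0.92 = 1.75 V.
Assume saturation: I_D = ½ k_n V_ov² = 0.5 × 0.922 × 1.75² = 1.41 mA, giving V_DS = V_DD − I_D R_D = 8.71 − 1.41 × 12.7 = -9.22 V.
But -9.22 V < V_ov = 1.75 V, so the device is actually in triode.
In triode I_D = k_n[V_ov V_DS − ½ V_DS²] and I_D = (V_DD − V_DS)/R_D. Equating: 5.85 V_DS² − 21.49 V_DS + 8.71 = 0, giving V_DS = 0.464 V (the root below V_ov).
I_D = (8.71 − 0.464) / 12.7 = 0.649 mA.

I_D = 0.649 mA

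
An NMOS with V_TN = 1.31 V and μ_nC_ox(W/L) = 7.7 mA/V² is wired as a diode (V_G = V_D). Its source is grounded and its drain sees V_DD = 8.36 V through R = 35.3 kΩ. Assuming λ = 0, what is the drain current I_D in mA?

I_D = 0.193 mA

With gate tied to drain, V_GS = V_DS ≥ V_GS − V_TN, so the device is in saturation.
KCL at the drain: ½ k_n (V_GS − V_TN)² = (V_DD − V_GS)/R.
Let x = V_GS − 1.31. Then 136 x² + x − 7.05 = 0, giving x = 0.224 V (positive root), so V_GS = 1.53 V.
I_D = (V_DD − V_GS)/R = (8.36 − 1.53) / 35.3 = 0.193 mA.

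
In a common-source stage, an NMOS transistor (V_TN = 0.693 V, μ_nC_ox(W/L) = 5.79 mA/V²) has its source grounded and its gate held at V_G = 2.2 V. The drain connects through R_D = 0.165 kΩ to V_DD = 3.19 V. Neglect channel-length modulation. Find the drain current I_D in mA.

I_D = 6.57 mA

V_GS = V_G = 2.2 V, so V_ov = 2.2 − 0.693 = 1.51 V.
Assume saturation: I_D = ½ k_n V_ov² = 0.5 × 5.79 × 1.51² = 6.57 mA, giving V_DS = V_DD − I_D R_D = 3.19 − 6.57 × 0.165 = 2.11 V.
V_DS = 2.11 V ≥ V_ov = 1.51 V, confirming saturation.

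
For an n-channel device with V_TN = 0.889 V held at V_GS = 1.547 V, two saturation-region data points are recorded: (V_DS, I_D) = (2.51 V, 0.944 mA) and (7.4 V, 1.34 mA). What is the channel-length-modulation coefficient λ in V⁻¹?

λ = 0.109 V⁻¹

With V_GS fixed, I_D ∝ (1 + λ V_DS) in saturation, so I_D2/I_D1 = (1 + λ V_DS2)/(1 + λ V_DS1).
1.34/0.944 = 1.419 = (1 + 7.4 λ)/(1 + 2.51 λ).
Solving: λ (I_D1 V_DS2 − I_D2 V_DS1) = I_D2 − I_D1, so λ = (1.34 − 0.944) / (0.944 × 7.4 − 1.34 × 2.51) = 0.396 / 3.62 = 0.109 V⁻¹.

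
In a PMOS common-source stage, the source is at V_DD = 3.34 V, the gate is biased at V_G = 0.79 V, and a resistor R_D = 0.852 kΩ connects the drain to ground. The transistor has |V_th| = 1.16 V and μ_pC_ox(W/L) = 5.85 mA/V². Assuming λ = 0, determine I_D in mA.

V_SG = V_DD − V_G = 3.34 − 0.79 = 2.55 V, so V_ov = 2.55 − 1.16 = 1.39 V.
Assume saturation: I_D = ½ k_p V_ov² = 0.5 × 5.85 × 1.39² = 5.65 mA, giving V_SD = V_DD − I_D R_D = 3.34 − 5.65 × 0.852 = -1.47 V.
But -1.47 V < V_ov = 1.39 V, so the device is actually in triode.
In triode I_D = k_p[V_ov V_SD − ½ V_SD²] and I_D = (V_DD − V_SD)/R_D. Equating: 2.49 V_SD² − 7.928 V_SD + 3.34 = 0, giving V_SD = 0.5 V (the root below V_ov).
I_D = (3.34 − 0.5) / 0.852 = 3.33 mA.

I_D = 3.33 mA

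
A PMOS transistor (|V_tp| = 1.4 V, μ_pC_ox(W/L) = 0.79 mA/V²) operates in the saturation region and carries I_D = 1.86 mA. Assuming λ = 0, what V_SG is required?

In saturation I_D = ½ k_p (V_SG − |V_tp|)², so V_SG − |V_tp| = √(2 I_D / k_p) = √(2 × 1.86 / 0.79) = 2.17 V.
V_SG = 1.4 + 2.17 = 3.57 V.

V_SG = 3.57 V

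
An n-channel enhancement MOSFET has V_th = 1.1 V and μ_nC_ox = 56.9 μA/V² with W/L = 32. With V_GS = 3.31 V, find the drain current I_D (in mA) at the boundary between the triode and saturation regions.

I_D = 4.45 mA

At the boundary V_DS = V_ov = V_GS − V_th = 3.31 − 1.1 = 2.21 V.
k_n = μ_nC_ox · (W/L) = 1.821 mA/V².
I_D = ½ k_n V_ov² = 0.5 × 1.821 × 2.21² = 4.45 mA.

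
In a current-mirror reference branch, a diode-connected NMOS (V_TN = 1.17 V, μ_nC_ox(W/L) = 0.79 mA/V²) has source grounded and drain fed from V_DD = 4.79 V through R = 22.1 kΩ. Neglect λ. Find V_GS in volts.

With gate tied to drain, V_GS = V_DS ≥ V_GS − V_TN, so the device is in saturation.
KCL at the drain: ½ k_n (V_GS − V_TN)² = (V_DD − V_GS)/R.
Let x = V_GS − 1.17. Then 8.73 x² + x − 3.62 = 0, giving x = 0.589 V (positive root), so V_GS = 1.76 V.
I_D = (V_DD − V_GS)/R = (4.79 − 1.76) / 22.1 = 0.137 mA.

V_GS = 1.76 V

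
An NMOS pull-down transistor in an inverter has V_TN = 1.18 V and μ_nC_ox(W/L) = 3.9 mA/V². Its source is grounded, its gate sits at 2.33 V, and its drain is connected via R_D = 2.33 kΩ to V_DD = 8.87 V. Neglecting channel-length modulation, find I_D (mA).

I_D = 2.58 mA

V_GS = V_G = 2.33 V, so V_ov = 2.33 − 1.18 = 1.15 V.
Assume saturation: I_D = ½ k_n V_ov² = 0.5 × 3.9 × 1.15² = 2.58 mA, giving V_DS = V_DD − I_D R_D = 8.87 − 2.58 × 2.33 = 2.86 V.
V_DS = 2.86 V ≥ V_ov = 1.15 V, confirming saturation.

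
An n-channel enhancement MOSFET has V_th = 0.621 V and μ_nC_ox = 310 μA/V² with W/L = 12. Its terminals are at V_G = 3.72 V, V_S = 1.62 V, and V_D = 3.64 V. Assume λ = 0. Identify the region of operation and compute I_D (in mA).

Saturation; I_D = 4.07 mA

V_GS = V_G − V_S = 3.72 − 1.62 = 2.1 V; V_DS = V_D − V_S = 3.64 − 1.62 = 2.02 V.
k_n = μ_nC_ox · (W/L) = 3.72 mA/V².
V_ov = V_GS − V_th = 2.1 − 0.621 = 1.48 V.
Since V_DS = 2.02 V ≥ V_ov = 1.48 V, the device is in saturation.
I_D = ½ k_n V_ov² = 0.5 × 3.72 × 1.48² = 4.07 mA.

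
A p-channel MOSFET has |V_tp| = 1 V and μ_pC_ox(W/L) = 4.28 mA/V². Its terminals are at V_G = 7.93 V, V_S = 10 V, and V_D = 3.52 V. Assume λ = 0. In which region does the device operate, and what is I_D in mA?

V_SG = V_S − V_G = 10 − 7.93 = 2.07 V; V_SD = V_S − V_D = 10 − 3.52 = 6.48 V.
V_ov = V_SG − |V_tp| = 2.07 − 1 = 1.07 V.
Since V_SD = 6.48 V ≥ V_ov = 1.07 V, the device is in saturation.
I_D = ½ k_p V_ov² = 0.5 × 4.28 × 1.07² = 2.45 mA.

Saturation; I_D = 2.45 mA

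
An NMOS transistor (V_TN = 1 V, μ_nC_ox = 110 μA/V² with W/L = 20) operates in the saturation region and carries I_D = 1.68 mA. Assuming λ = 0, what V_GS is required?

V_GS = 2.24 V

k_n = μ_nC_ox · (W/L) = 2.2 mA/V².
In saturation I_D = ½ k_n (V_GS − V_TN)², so V_GS − V_TN = √(2 I_D / k_n) = √(2 × 1.68 / 2.2) = 1.24 V.
V_GS = 1 + 1.24 = 2.24 V.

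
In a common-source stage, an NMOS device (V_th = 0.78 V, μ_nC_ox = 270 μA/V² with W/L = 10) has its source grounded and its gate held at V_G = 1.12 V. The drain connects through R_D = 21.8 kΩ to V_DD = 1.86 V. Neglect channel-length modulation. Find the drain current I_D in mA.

V_GS = V_G = 1.12 V, so V_ov = 1.12 − 0.78 = 0.34 V.
k_n = μ_nC_ox · (W/L) = 2.7 mA/V².
Assume saturation: I_D = ½ k_n V_ov² = 0.5 × 2.7 × 0.34² = 0.156 mA, giving V_DS = V_DD − I_D R_D = 1.86 − 0.156 × 21.8 = -1.54 V.
But -1.54 V < V_ov = 0.34 V, so the device is actually in triode.
In triode I_D = k_n[V_ov V_DS − ½ V_DS²] and I_D = (V_DD − V_DS)/R_D. Equating: 29.4 V_DS² − 21.01 V_DS + 1.86 = 0, giving V_DS = 0.104 V (the root below V_ov).
I_D = (1.86 − 0.104) / 21.8 = 0.0806 mA.

I_D = 0.0806 mA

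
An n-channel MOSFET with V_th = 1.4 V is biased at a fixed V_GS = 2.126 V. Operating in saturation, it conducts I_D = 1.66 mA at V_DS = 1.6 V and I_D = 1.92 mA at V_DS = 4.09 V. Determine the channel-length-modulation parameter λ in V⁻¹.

With V_GS fixed, I_D ∝ (1 + λ V_DS) in saturation, so I_D2/I_D1 = (1 + λ V_DS2)/(1 + λ V_DS1).
1.92/1.66 = 1.157 = (1 + 4.09 λ)/(1 + 1.6 λ).
Solving: λ (I_D1 V_DS2 − I_D2 V_DS1) = I_D2 − I_D1, so λ = (1.92 − 1.66) / (1.66 × 4.09 − 1.92 × 1.6) = 0.26 / 3.72 = 0.0699 V⁻¹.

λ = 0.0699 V⁻¹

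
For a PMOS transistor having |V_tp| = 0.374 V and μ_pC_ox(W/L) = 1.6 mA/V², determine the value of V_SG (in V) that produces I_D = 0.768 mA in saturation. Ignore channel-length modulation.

In saturation I_D = ½ k_p (V_SG − |V_tp|)², so V_SG − |V_tp| = √(2 I_D / k_p) = √(2 × 0.768 / 1.6) = 0.98 V.
V_SG = 0.374 + 0.98 = 1.35 V.

V_SG = 1.35 V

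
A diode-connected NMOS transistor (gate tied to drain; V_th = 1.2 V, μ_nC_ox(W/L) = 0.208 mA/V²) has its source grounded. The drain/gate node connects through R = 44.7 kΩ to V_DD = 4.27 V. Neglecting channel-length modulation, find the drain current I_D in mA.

With gate tied to drain, V_GS = V_DS ≥ V_GS − V_th, so the device is in saturation.
KCL at the drain: ½ k_n (V_GS − V_th)² = (V_DD − V_GS)/R.
Let x = V_GS − 1.2. Then 4.65 x² + x − 3.07 = 0, giving x = 0.712 V (positive root), so V_GS = 1.91 V.
I_D = (V_DD − V_GS)/R = (4.27 − 1.91) / 44.7 = 0.0527 mA.

I_D = 0.0527 mA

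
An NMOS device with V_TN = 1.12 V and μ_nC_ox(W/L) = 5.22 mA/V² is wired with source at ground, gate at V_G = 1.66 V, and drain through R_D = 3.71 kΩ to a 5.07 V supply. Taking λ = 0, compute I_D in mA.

V_GS = V_G = 1.66 V, so V_ov = 1.66 − 1.12 = 0.54 V.
Assume saturation: I_D = ½ k_n V_ov² = 0.5 × 5.22 × 0.54² = 0.761 mA, giving V_DS = V_DD − I_D R_D = 5.07 − 0.761 × 3.71 = 2.25 V.
V_DS = 2.25 V ≥ V_ov = 0.54 V, confirming saturation.

I_D = 0.761 mA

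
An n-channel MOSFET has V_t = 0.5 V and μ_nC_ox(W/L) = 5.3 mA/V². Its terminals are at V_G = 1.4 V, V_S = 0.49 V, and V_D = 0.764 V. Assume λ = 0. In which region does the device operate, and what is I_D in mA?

V_GS = V_G − V_S = 1.4 − 0.49 = 0.91 V; V_DS = V_D − V_S = 0.764 − 0.49 = 0.274 V.
V_ov = V_GS − V_t = 0.91 − 0.5 = 0.41 V.
Since V_DS = 0.274 V < V_ov = 0.41 V, the device is in the triode region.
I_D = k_n [V_ov · V_DS − ½ V_DS²] = 5.3 × [0.41 × 0.274 − 0.5 × 0.274²] = 0.396 mA.

Triode; I_D = 0.396 mA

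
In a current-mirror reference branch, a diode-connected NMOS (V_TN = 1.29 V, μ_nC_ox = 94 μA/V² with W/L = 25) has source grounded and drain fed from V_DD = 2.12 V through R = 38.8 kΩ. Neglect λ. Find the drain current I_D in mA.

With gate tied to drain, V_GS = V_DS ≥ V_GS − V_TN, so the device is in saturation.
k_n = μ_nC_ox · (W/L) = 2.35 mA/V².
KCL at the drain: ½ k_n (V_GS − V_TN)² = (V_DD − V_GS)/R.
Let x = V_GS − 1.29. Then 45.6 x² + x − 0.83 = 0, giving x = 0.124 V (positive root), so V_GS = 1.41 V.
I_D = (V_DD − V_GS)/R = (2.12 − 1.41) / 38.8 = 0.0182 mA.

I_D = 0.0182 mA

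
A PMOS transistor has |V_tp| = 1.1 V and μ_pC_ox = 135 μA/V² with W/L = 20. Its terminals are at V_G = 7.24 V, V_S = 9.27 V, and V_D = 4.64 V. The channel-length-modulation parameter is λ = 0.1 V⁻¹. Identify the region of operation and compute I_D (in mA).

Saturation; I_D = 1.71 mA

V_SG = V_S − V_G = 9.27 − 7.24 = 2.03 V; V_SD = V_S − V_D = 9.27 − 4.64 = 4.63 V.
k_p = μ_pC_ox · (W/L) = 2.7 mA/V².
V_ov = V_SG − |V_tp| = 2.03 − 1.1 = 0.93 V.
Since V_SD = 4.63 V ≥ V_ov = 0.93 V, the device is in saturation.
I_D = ½ k_p V_ov² (1 + λ V_SD) = 0.5 × 2.7 × 0.93² × (1 + 0.1 × 4.63) = 1.71 mA.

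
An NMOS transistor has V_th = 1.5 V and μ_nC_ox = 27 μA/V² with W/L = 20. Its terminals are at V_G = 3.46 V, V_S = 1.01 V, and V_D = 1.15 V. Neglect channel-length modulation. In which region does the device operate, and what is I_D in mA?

V_GS = V_G − V_S = 3.46 − 1.01 = 2.45 V; V_DS = V_D − V_S = 1.15 − 1.01 = 0.14 V.
k_n = μ_nC_ox · (W/L) = 0.54 mA/V².
V_ov = V_GS − V_th = 2.45 − 1.5 = 0.95 V.
Since V_DS = 0.14 V < V_ov = 0.95 V, the device is in the triode region.
I_D = k_n [V_ov · V_DS − ½ V_DS²] = 0.54 × [0.95 × 0.14 − 0.5 × 0.14²] = 0.0665 mA.

Triode; I_D = 0.0665 mA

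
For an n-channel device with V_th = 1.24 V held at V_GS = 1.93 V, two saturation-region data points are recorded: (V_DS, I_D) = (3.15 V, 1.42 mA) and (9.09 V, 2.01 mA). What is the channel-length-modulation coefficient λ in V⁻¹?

λ = 0.0897 V⁻¹

With V_GS fixed, I_D ∝ (1 + λ V_DS) in saturation, so I_D2/I_D1 = (1 + λ V_DS2)/(1 + λ V_DS1).
2.01/1.42 = 1.415 = (1 + 9.09 λ)/(1 + 3.15 λ).
Solving: λ (I_D1 V_DS2 − I_D2 V_DS1) = I_D2 − I_D1, so λ = (2.01 − 1.42) / (1.42 × 9.09 − 2.01 × 3.15) = 0.59 / 6.58 = 0.0897 V⁻¹.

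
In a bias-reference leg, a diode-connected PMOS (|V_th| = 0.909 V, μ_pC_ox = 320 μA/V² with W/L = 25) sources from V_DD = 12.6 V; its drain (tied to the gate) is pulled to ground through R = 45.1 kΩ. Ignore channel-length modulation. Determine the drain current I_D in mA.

With gate tied to drain, V_SG = V_SD ≥ V_SG − |V_th|, so the device is in saturation.
k_p = μ_pC_ox · (W/L) = 8 mA/V².
KCL at the drain: ½ k_p (V_SG − |V_th|)² = (V_DD − V_SG)/R.
Let x = V_SG − 0.909. Then 180 x² + x − 11.69 = 0, giving x = 0.252 V (positive root), so V_SG = 1.16 V.
I_D = (V_DD − V_SG)/R = (12.6 − 1.16) / 45.1 = 0.254 mA.

I_D = 0.254 mA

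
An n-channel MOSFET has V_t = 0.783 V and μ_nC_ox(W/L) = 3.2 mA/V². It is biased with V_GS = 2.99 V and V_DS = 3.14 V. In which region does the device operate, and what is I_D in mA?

Saturation; I_D = 7.79 mA

V_ov = V_GS − V_t = 2.99 − 0.783 = 2.21 V.
Since V_DS = 3.14 V ≥ V_ov = 2.21 V, the device is in saturation.
I_D = ½ k_n V_ov² = 0.5 × 3.2 × 2.21² = 7.79 mA.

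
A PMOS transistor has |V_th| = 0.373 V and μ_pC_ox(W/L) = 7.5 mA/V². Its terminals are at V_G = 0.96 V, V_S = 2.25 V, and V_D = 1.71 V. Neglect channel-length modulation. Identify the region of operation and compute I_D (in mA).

Triode; I_D = 2.62 mA

V_SG = V_S − V_G = 2.25 − 0.96 = 1.29 V; V_SD = V_S − V_D = 2.25 − 1.71 = 0.54 V.
V_ov = V_SG − |V_th| = 1.29 − 0.373 = 0.917 V.
Since V_SD = 0.54 V < V_ov = 0.917 V, the device is in the triode region.
I_D = k_p [V_ov · V_SD − ½ V_SD²] = 7.5 × [0.917 × 0.54 − 0.5 × 0.54²] = 2.62 mA.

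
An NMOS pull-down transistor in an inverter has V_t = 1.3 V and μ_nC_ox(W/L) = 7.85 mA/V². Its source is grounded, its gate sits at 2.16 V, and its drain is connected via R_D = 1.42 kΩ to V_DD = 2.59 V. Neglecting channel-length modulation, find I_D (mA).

I_D = 1.62 mA

V_GS = V_G = 2.16 V, so V_ov = 2.16 − 1.3 = 0.86 V.
Assume saturation: I_D = ½ k_n V_ov² = 0.5 × 7.85 × 0.86² = 2.9 mA, giving V_DS = V_DD − I_D R_D = 2.59 − 2.9 × 1.42 = -1.53 V.
But -1.53 V < V_ov = 0.86 V, so the device is actually in triode.
In triode I_D = k_n[V_ov V_DS − ½ V_DS²] and I_D = (V_DD − V_DS)/R_D. Equating: 5.57 V_DS² − 10.59 V_DS + 2.59 = 0, giving V_DS = 0.288 V (the root below V_ov).
I_D = (2.59 − 0.288) / 1.42 = 1.62 mA.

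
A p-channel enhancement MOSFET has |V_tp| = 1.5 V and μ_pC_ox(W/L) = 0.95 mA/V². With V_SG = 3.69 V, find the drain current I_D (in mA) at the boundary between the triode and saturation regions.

I_D = 2.28 mA

At the boundary V_SD = V_ov = V_SG − |V_tp| = 3.69 − 1.5 = 2.19 V.
I_D = ½ k_p V_ov² = 0.5 × 0.95 × 2.19² = 2.28 mA.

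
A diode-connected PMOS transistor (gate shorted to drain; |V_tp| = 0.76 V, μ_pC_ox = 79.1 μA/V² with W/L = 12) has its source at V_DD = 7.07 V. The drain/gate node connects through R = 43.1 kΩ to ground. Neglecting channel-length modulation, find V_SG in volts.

V_SG = 1.29 V

With gate tied to drain, V_SG = V_SD ≥ V_SG − |V_tp|, so the device is in saturation.
k_p = μ_pC_ox · (W/L) = 0.9492 mA/V².
KCL at the drain: ½ k_p (V_SG − |V_tp|)² = (V_DD − V_SG)/R.
Let x = V_SG − 0.76. Then 20.5 x² + x − 6.31 = 0, giving x = 0.532 V (positive root), so V_SG = 1.29 V.
I_D = (V_DD − V_SG)/R = (7.07 − 1.29) / 43.1 = 0.134 mA.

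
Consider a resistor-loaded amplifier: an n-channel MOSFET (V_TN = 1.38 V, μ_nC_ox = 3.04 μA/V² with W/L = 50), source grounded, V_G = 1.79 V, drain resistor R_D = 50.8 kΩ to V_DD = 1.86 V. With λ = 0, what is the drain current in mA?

I_D = 0.0128 mA

V_GS = V_G = 1.79 V, so V_ov = 1.79 − 1.38 = 0.41 V.
k_n = μ_nC_ox · (W/L) = 0.152 mA/V².
Assume saturation: I_D = ½ k_n V_ov² = 0.5 × 0.152 × 0.41² = 0.0128 mA, giving V_DS = V_DD − I_D R_D = 1.86 − 0.0128 × 50.8 = 1.21 V.
V_DS = 1.21 V ≥ V_ov = 0.41 V, confirming saturation.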